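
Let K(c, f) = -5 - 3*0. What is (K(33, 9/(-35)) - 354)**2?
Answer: 128881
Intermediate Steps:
K(c, f) = -5 (K(c, f) = -5 + 0 = -5)
(K(33, 9/(-35)) - 354)**2 = (-5 - 354)**2 = (-359)**2 = 128881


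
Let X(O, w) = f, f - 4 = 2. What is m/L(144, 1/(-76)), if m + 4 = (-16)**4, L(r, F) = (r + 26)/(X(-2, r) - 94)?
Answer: -2883408/85 ≈ -33922.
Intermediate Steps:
f = 6 (f = 4 + 2 = 6)
X(O, w) = 6
L(r, F) = -13/44 - r/88 (L(r, F) = (r + 26)/(6 - 94) = (26 + r)/(-88) = (26 + r)*(-1/88) = -13/44 - r/88)
m = 65532 (m = -4 + (-16)**4 = -4 + 65536 = 65532)
m/L(144, 1/(-76)) = 65532/(-13/44 - 1/88*144) = 65532/(-13/44 - 18/11) = 65532/(-85/44) = 65532*(-44/85) = -2883408/85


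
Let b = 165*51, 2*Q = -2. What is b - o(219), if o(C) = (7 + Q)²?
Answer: 8379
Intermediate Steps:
Q = -1 (Q = (½)*(-2) = -1)
b = 8415
o(C) = 36 (o(C) = (7 - 1)² = 6² = 36)
b - o(219) = 8415 - 1*36 = 8415 - 36 = 8379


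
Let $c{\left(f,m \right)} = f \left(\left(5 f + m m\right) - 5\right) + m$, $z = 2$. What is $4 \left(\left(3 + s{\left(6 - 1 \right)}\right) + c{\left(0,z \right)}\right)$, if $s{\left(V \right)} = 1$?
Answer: $24$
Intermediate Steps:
$c{\left(f,m \right)} = m + f \left(-5 + m^{2} + 5 f\right)$ ($c{\left(f,m \right)} = f \left(\left(5 f + m^{2}\right) - 5\right) + m = f \left(\left(m^{2} + 5 f\right) - 5\right) + m = f \left(-5 + m^{2} + 5 f\right) + m = m + f \left(-5 + m^{2} + 5 f\right)$)
$4 \left(\left(3 + s{\left(6 - 1 \right)}\right) + c{\left(0,z \right)}\right) = 4 \left(\left(3 + 1\right) + \left(2 - 0 + 5 \cdot 0^{2} + 0 \cdot 2^{2}\right)\right) = 4 \left(4 + \left(2 + 0 + 5 \cdot 0 + 0 \cdot 4\right)\right) = 4 \left(4 + \left(2 + 0 + 0 + 0\right)\right) = 4 \left(4 + 2\right) = 4 \cdot 6 = 24$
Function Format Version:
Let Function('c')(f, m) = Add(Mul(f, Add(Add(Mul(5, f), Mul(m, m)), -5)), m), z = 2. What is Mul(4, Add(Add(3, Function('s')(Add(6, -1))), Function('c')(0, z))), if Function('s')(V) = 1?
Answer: 24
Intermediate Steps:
Function('c')(f, m) = Add(m, Mul(f, Add(-5, Pow(m, 2), Mul(5, f)))) (Function('c')(f, m) = Add(Mul(f, Add(Add(Mul(5, f), Pow(m, 2)), -5)), m) = Add(Mul(f, Add(Add(Pow(m, 2), Mul(5, f)), -5)), m) = Add(Mul(f, Add(-5, Pow(m, 2), Mul(5, f))), m) = Add(m, Mul(f, Add(-5, Pow(m, 2), Mul(5, f)))))
Mul(4, Add(Add(3, Function('s')(Add(6, -1))), Function('c')(0, z))) = Mul(4, Add(Add(3, 1), Add(2, Mul(-5, 0), Mul(5, Pow(0, 2)), Mul(0, Pow(2, 2))))) = Mul(4, Add(4, Add(2, 0, Mul(5, 0), Mul(0, 4)))) = Mul(4, Add(4, Add(2, 0, 0, 0))) = Mul(4, Add(4, 2)) = Mul(4, 6) = 24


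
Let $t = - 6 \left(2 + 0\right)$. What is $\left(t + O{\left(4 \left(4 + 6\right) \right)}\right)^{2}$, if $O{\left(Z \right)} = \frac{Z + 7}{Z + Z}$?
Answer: $\frac{833569}{6400} \approx 130.25$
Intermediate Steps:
$t = -12$ ($t = \left(-6\right) 2 = -12$)
$O{\left(Z \right)} = \frac{7 + Z}{2 Z}$
$\left(t + O{\left(4 \left(4 + 6\right) \right)}\right)^{2} = \left(-12 + \frac{7 + 4 \left(4 + 6\right)}{2 \cdot 4 \left(4 + 6\right)}\right)^{2} = \left(-12 + \frac{7 + 4 \cdot 10}{2 \cdot 4 \cdot 10}\right)^{2} = \left(-12 + \frac{7 + 40}{2 \cdot 40}\right)^{2} = \left(-12 + \frac{1}{2} \cdot \frac{1}{40} \cdot 47\right)^{2} = \left(-12 + \frac{47}{80}\right)^{2} = \left(- \frac{913}{80}\right)^{2} = \frac{833569}{6400}$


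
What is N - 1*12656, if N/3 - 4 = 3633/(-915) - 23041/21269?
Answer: -82120549772/6487045 ≈ -12659.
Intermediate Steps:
N = -20508252/6487045 (N = 12 + 3*(3633/(-915) - 23041/21269) = 12 + 3*(3633*(-1/915) - 23041*1/21269) = 12 + 3*(-1211/305 - 23041/21269) = 12 + 3*(-32784264/6487045) = 12 - 98352792/6487045 = -20508252/6487045 ≈ -3.1614)
N - 1*12656 = -20508252/6487045 - 1*12656 = -20508252/6487045 - 12656 = -82120549772/6487045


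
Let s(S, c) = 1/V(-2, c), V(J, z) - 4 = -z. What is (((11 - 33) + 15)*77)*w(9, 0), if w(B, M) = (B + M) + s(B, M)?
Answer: -19943/4 ≈ -4985.8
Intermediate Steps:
V(J, z) = 4 - z
s(S, c) = 1/(4 - c)
w(B, M) = B + M - 1/(-4 + M) (w(B, M) = (B + M) - 1/(-4 + M) = B + M - 1/(-4 + M))
(((11 - 33) + 15)*77)*w(9, 0) = (((11 - 33) + 15)*77)*((-1 + (-4 + 0)*(9 + 0))/(-4 + 0)) = ((-22 + 15)*77)*((-1 - 4*9)/(-4)) = (-7*77)*(-(-1 - 36)/4) = -(-539)*(-37)/4 = -539*37/4 = -19943/4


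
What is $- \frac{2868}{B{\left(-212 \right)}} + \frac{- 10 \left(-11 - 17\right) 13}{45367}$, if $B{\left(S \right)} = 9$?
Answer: $- \frac{6194276}{19443} \approx -318.59$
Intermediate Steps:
$- \frac{2868}{B{\left(-212 \right)}} + \frac{- 10 \left(-11 - 17\right) 13}{45367} = - \frac{2868}{9} + \frac{- 10 \left(-11 - 17\right) 13}{45367} = \left(-2868\right) \frac{1}{9} + \left(-10\right) \left(-28\right) 13 \cdot \frac{1}{45367} = - \frac{956}{3} + 280 \cdot 13 \cdot \frac{1}{45367} = - \frac{956}{3} + 3640 \cdot \frac{1}{45367} = - \frac{956}{3} + \frac{520}{6481} = - \frac{6194276}{19443}$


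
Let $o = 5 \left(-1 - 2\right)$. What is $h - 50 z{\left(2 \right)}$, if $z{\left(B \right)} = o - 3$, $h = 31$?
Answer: $931$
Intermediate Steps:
$o = -15$ ($o = 5 \left(-3\right) = -15$)
$z{\left(B \right)} = -18$ ($z{\left(B \right)} = -15 - 3 = -18$)
$h - 50 z{\left(2 \right)} = 31 - -900 = 31 + 900 = 931$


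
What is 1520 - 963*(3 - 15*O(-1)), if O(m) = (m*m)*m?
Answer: -15814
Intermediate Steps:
O(m) = m**3 (O(m) = m**2*m = m**3)
1520 - 963*(3 - 15*O(-1)) = 1520 - 963*(3 - 15*(-1)**3) = 1520 - 963*(3 - 15*(-1)) = 1520 - 963*(3 + 15) = 1520 - 963*18 = 1520 - 17334 = -15814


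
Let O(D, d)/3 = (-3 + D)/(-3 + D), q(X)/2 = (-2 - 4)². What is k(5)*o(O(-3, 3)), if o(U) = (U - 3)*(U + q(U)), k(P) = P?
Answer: 0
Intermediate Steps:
q(X) = 72 (q(X) = 2*(-2 - 4)² = 2*(-6)² = 2*36 = 72)
O(D, d) = 3 (O(D, d) = 3*((-3 + D)/(-3 + D)) = 3*1 = 3)
o(U) = (-3 + U)*(72 + U) (o(U) = (U - 3)*(U + 72) = (-3 + U)*(72 + U))
k(5)*o(O(-3, 3)) = 5*(-216 + 3² + 69*3) = 5*(-216 + 9 + 207) = 5*0 = 0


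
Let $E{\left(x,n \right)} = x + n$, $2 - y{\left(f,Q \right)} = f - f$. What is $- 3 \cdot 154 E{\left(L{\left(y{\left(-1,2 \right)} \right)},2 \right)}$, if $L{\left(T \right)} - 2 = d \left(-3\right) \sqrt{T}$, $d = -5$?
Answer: $-1848 - 6930 \sqrt{2} \approx -11649.0$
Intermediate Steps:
$y{\left(f,Q \right)} = 2$ ($y{\left(f,Q \right)} = 2 - \left(f - f\right) = 2 - 0 = 2 + 0 = 2$)
$L{\left(T \right)} = 2 + 15 \sqrt{T}$ ($L{\left(T \right)} = 2 + \left(-5\right) \left(-3\right) \sqrt{T} = 2 + 15 \sqrt{T}$)
$E{\left(x,n \right)} = n + x$
$- 3 \cdot 154 E{\left(L{\left(y{\left(-1,2 \right)} \right)},2 \right)} = - 3 \cdot 154 \left(2 + \left(2 + 15 \sqrt{2}\right)\right) = \left(-1\right) 462 \left(4 + 15 \sqrt{2}\right) = - 462 \left(4 + 15 \sqrt{2}\right) = -1848 - 6930 \sqrt{2}$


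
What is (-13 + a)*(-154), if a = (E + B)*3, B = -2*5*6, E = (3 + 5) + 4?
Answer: 24178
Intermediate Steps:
E = 12 (E = 8 + 4 = 12)
B = -60 (B = -10*6 = -60)
a = -144 (a = (12 - 60)*3 = -48*3 = -144)
(-13 + a)*(-154) = (-13 - 144)*(-154) = -157*(-154) = 24178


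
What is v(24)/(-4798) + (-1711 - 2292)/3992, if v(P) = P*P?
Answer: -10752893/9576808 ≈ -1.1228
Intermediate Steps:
v(P) = P²
v(24)/(-4798) + (-1711 - 2292)/3992 = 24²/(-4798) + (-1711 - 2292)/3992 = 576*(-1/4798) - 4003*1/3992 = -288/2399 - 4003/3992 = -10752893/9576808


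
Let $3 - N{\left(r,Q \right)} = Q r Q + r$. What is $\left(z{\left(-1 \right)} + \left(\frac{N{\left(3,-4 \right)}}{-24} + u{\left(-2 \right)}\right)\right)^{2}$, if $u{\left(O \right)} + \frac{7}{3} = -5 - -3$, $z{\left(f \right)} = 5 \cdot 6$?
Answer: $\frac{6889}{9} \approx 765.44$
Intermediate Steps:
$N{\left(r,Q \right)} = 3 - r - r Q^{2}$ ($N{\left(r,Q \right)} = 3 - \left(Q r Q + r\right) = 3 - \left(r Q^{2} + r\right) = 3 - \left(r + r Q^{2}\right) = 3 - r - r Q^{2}$)
$z{\left(f \right)} = 30$
$u{\left(O \right)} = - \frac{13}{3}$ ($u{\left(O \right)} = - \frac{7}{3} - 2 = - \frac{13}{3}$)
$\left(z{\left(-1 \right)} + \left(\frac{N{\left(3,-4 \right)}}{-24} + u{\left(-2 \right)}\right)\right)^{2} = \left(30 - \left(\frac{13}{3} - \frac{3 - 3 - 3 \left(-4\right)^{2}}{-24}\right)\right)^{2} = \left(30 - \left(\frac{13}{3} - \left(3 - 3 - 3 \cdot 16\right) \left(- \frac{1}{24}\right)\right)\right)^{2} = \left(30 - \left(\frac{13}{3} - \left(3 - 3 - 48\right) \left(- \frac{1}{24}\right)\right)\right)^{2} = \left(30 - \frac{7}{3}\right)^{2} = \left(\frac{83}{3}\right)^{2} = \frac{6889}{9}$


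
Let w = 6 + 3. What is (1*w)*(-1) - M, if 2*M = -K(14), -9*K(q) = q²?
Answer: -179/9 ≈ -19.889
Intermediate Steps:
w = 9
K(q) = -q²/9
M = 98/9 (M = (-(-1)*14²/9)/2 = (-(-1)*196/9)/2 = (-1*(-196/9))/2 = (½)*(196/9) = 98/9 ≈ 10.889)
(1*w)*(-1) - M = (1*9)*(-1) - 1*98/9 = 9*(-1) - 98/9 = -9 - 98/9 = -179/9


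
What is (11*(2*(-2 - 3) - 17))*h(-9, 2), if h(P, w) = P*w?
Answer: 5346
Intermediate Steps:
(11*(2*(-2 - 3) - 17))*h(-9, 2) = (11*(2*(-2 - 3) - 17))*(-9*2) = (11*(2*(-5) - 17))*(-18) = (11*(-10 - 17))*(-18) = (11*(-27))*(-18) = -297*(-18) = 5346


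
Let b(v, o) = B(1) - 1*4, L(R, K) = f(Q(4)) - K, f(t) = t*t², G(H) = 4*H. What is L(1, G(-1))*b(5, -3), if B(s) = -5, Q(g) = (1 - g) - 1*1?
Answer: 540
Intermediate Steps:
Q(g) = -g (Q(g) = (1 - g) - 1 = -g)
f(t) = t³
L(R, K) = -64 - K (L(R, K) = (-1*4)³ - K = (-4)³ - K = -64 - K)
b(v, o) = -9 (b(v, o) = -5 - 1*4 = -5 - 4 = -9)
L(1, G(-1))*b(5, -3) = (-64 - 4*(-1))*(-9) = (-64 - 1*(-4))*(-9) = (-64 + 4)*(-9) = -60*(-9) = 540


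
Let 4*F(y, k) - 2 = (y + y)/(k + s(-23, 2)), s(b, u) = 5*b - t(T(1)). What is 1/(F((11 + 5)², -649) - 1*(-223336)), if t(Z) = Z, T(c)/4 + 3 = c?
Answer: 378/84421133 ≈ 4.4776e-6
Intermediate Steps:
T(c) = -12 + 4*c
s(b, u) = 8 + 5*b (s(b, u) = 5*b - (-12 + 4*1) = 5*b - (-12 + 4) = 5*b - 1*(-8) = 5*b + 8 = 8 + 5*b)
F(y, k) = ½ + y/(2*(-107 + k)) (F(y, k) = ½ + ((y + y)/(k + (8 + 5*(-23))))/4 = ½ + ((2*y)/(k + (8 - 115)))/4 = ½ + ((2*y)/(k - 107))/4 = ½ + ((2*y)/(-107 + k))/4 = ½ + (2*y/(-107 + k))/4 = ½ + y/(2*(-107 + k)))
1/(F((11 + 5)², -649) - 1*(-223336)) = 1/((-107 - 649 + (11 + 5)²)/(2*(-107 - 649)) - 1*(-223336)) = 1/((½)*(-107 - 649 + 16²)/(-756) + 223336) = 1/((½)*(-1/756)*(-107 - 649 + 256) + 223336) = 1/((½)*(-1/756)*(-500) + 223336) = 1/(125/378 + 223336) = 1/(84421133/378) = 378/84421133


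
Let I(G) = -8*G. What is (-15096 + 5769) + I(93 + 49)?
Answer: -10463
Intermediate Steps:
(-15096 + 5769) + I(93 + 49) = (-15096 + 5769) - 8*(93 + 49) = -9327 - 8*142 = -9327 - 1136 = -10463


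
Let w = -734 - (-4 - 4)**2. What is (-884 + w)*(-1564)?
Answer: 2630648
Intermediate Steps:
w = -798 (w = -734 - 1*(-8)**2 = -734 - 1*64 = -734 - 64 = -798)
(-884 + w)*(-1564) = (-884 - 798)*(-1564) = -1682*(-1564) = 2630648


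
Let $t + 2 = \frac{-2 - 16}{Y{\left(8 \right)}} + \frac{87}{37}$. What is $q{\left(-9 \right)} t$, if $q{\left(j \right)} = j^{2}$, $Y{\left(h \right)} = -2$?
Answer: $\frac{28026}{37} \approx 757.46$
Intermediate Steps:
$t = \frac{346}{37}$ ($t = -2 + \left(\frac{-2 - 16}{-2} + \frac{87}{37}\right) = -2 + \left(\left(-18\right) \left(- \frac{1}{2}\right) + 87 \cdot \frac{1}{37}\right) = -2 + \left(9 + \frac{87}{37}\right) = -2 + \frac{420}{37} = \frac{346}{37} \approx 9.3513$)
$q{\left(-9 \right)} t = \left(-9\right)^{2} \cdot \frac{346}{37} = 81 \cdot \frac{346}{37} = \frac{28026}{37}$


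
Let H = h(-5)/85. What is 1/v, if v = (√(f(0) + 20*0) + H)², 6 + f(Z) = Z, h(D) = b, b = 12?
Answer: 7225/(12 + 85*I*√6)² ≈ -0.16501 - 0.019085*I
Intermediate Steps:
h(D) = 12
f(Z) = -6 + Z
H = 12/85 ≈ 0.14118
v = (12/85 + I*√6)² (v = (√((-6 + 0) + 20*0) + 12/85)² = (√(-6 + 0) + 12/85)² = (√(-6) + 12/85)² = (I*√6 + 12/85)² = (12/85 + I*√6)² ≈ -5.9801 + 0.69162*I)
1/v = 1/(-43206/7225 + 24*I*√6/85)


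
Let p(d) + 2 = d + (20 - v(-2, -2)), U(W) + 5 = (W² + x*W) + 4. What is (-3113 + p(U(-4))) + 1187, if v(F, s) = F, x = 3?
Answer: -1903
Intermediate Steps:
U(W) = -1 + W² + 3*W (U(W) = -5 + ((W² + 3*W) + 4) = -5 + (4 + W² + 3*W) = -1 + W² + 3*W)
p(d) = 20 + d (p(d) = -2 + (d + (20 - 1*(-2))) = -2 + (d + (20 + 2)) = -2 + (d + 22) = -2 + (22 + d) = 20 + d)
(-3113 + p(U(-4))) + 1187 = (-3113 + (20 + (-1 + (-4)² + 3*(-4)))) + 1187 = (-3113 + (20 + (-1 + 16 - 12))) + 1187 = (-3113 + (20 + 3)) + 1187 = (-3113 + 23) + 1187 = -3090 + 1187 = -1903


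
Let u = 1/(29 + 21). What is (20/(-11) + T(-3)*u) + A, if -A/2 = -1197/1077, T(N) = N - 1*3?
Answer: 28103/98725 ≈ 0.28466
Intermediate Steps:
T(N) = -3 + N (T(N) = N - 3 = -3 + N)
A = 798/359 (A = -(-2394)/1077 = -2*(-399/359) = 798/359 ≈ 2.2228)
u = 1/50 ≈ 0.020000
(20/(-11) + T(-3)*u) + A = (20/(-11) + (-3 - 3)*(1/50)) + 798/359 = (20*(-1/11) - 6*1/50) + 798/359 = (-20/11 - 3/25) + 798/359 = -533/275 + 798/359 = 28103/98725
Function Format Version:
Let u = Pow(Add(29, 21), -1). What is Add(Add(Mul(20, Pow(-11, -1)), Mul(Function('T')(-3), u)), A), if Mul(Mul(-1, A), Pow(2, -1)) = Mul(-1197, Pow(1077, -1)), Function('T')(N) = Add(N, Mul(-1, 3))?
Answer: Rational(28103, 98725) ≈ 0.28466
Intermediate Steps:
Function('T')(N) = Add(-3, N) (Function('T')(N) = Add(N, -3) = Add(-3, N))
A = Rational(798, 359) (A = Mul(-2, Mul(-1197, Pow(1077, -1))) = Mul(-2, Mul(-1197, Rational(1, 1077))) = Mul(-2, Rational(-399, 359)) = Rational(798, 359) ≈ 2.2228)
u = Rational(1, 50) (u = Pow(50, -1) = Rational(1, 50) ≈ 0.020000)
Add(Add(Mul(20, Pow(-11, -1)), Mul(Function('T')(-3), u)), A) = Add(Add(Mul(20, Pow(-11, -1)), Mul(Add(-3, -3), Rational(1, 50))), Rational(798, 359)) = Add(Add(Mul(20, Rational(-1, 11)), Mul(-6, Rational(1, 50))), Rational(798, 359)) = Add(Add(Rational(-20, 11), Rational(-3, 25)), Rational(798, 359)) = Add(Rational(-533, 275), Rational(798, 359)) = Rational(28103, 98725)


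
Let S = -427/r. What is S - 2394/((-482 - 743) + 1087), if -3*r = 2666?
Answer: 1093197/61318 ≈ 17.828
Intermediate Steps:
r = -2666/3 (r = -⅓*2666 = -2666/3 ≈ -888.67)
S = 1281/2666 (S = -427/(-2666/3) = -427*(-3/2666) = 1281/2666 ≈ 0.48049)
S - 2394/((-482 - 743) + 1087) = 1281/2666 - 2394/((-482 - 743) + 1087) = 1281/2666 - 2394/(-1225 + 1087) = 1281/2666 - 2394/(-138) = 1281/2666 - 2394*(-1/138) = 1281/2666 + 399/23 = 1093197/61318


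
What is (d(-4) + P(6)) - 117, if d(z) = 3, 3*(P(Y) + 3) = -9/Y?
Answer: -235/2 ≈ -117.50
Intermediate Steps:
P(Y) = -3 - 3/Y (P(Y) = -3 + (-9/Y)/3 = -3 - 3/Y)
(d(-4) + P(6)) - 117 = (3 + (-3 - 3/6)) - 117 = (3 + (-3 - 3*1/6)) - 117 = (3 + (-3 - 1/2)) - 117 = (3 - 7/2) - 117 = -1/2 - 117 = -235/2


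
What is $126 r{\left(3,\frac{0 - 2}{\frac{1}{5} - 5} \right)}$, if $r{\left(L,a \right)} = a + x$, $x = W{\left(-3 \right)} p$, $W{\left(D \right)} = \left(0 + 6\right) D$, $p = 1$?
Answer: $- \frac{4431}{2} \approx -2215.5$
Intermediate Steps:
$W{\left(D \right)} = 6 D$
$x = -18$ ($x = 6 \left(-3\right) 1 = \left(-18\right) 1 = -18$)
$r{\left(L,a \right)} = -18 + a$ ($r{\left(L,a \right)} = a - 18 = -18 + a$)
$126 r{\left(3,\frac{0 - 2}{\frac{1}{5} - 5} \right)} = 126 \left(-18 + \frac{0 - 2}{\frac{1}{5} - 5}\right) = 126 \left(-18 - \frac{2}{\frac{1}{5} - 5}\right) = 126 \left(-18 - \frac{2}{- \frac{24}{5}}\right) = 126 \left(-18 - - \frac{5}{12}\right) = 126 \left(-18 + \frac{5}{12}\right) = 126 \left(- \frac{211}{12}\right) = - \frac{4431}{2}$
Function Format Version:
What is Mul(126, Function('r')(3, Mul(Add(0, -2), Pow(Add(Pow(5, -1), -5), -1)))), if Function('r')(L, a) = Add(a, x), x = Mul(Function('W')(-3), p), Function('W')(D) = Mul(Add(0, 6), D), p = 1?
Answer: Rational(-4431, 2) ≈ -2215.5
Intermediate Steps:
Function('W')(D) = Mul(6, D)
x = -18 (x = Mul(Mul(6, -3), 1) = Mul(-18, 1) = -18)
Function('r')(L, a) = Add(-18, a) (Function('r')(L, a) = Add(a, -18) = Add(-18, a))
Mul(126, Function('r')(3, Mul(Add(0, -2), Pow(Add(Pow(5, -1), -5), -1)))) = Mul(126, Add(-18, Mul(Add(0, -2), Pow(Add(Pow(5, -1), -5), -1)))) = Mul(126, Add(-18, Mul(-2, Pow(Add(Rational(1, 5), -5), -1)))) = Mul(126, Add(-18, Mul(-2, Pow(Rational(-24, 5), -1)))) = Mul(126, Add(-18, Mul(-2, Rational(-5, 24)))) = Mul(126, Add(-18, Rational(5, 12))) = Mul(126, Rational(-211, 12)) = Rational(-4431, 2)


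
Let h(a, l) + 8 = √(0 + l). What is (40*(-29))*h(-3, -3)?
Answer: 9280 - 1160*I*√3 ≈ 9280.0 - 2009.2*I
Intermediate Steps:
h(a, l) = -8 + √l (h(a, l) = -8 + √(0 + l) = -8 + √l)
(40*(-29))*h(-3, -3) = (40*(-29))*(-8 + √(-3)) = -1160*(-8 + I*√3) = 9280 - 1160*I*√3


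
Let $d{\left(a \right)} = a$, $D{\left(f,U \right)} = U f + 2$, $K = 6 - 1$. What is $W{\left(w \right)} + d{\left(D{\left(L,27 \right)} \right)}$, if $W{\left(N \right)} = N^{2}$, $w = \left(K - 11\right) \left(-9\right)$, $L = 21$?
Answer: $3485$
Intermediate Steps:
$K = 5$ ($K = 6 - 1 = 5$)
$D{\left(f,U \right)} = 2 + U f$
$w = 54$ ($w = \left(5 - 11\right) \left(-9\right) = \left(-6\right) \left(-9\right) = 54$)
$W{\left(w \right)} + d{\left(D{\left(L,27 \right)} \right)} = 54^{2} + \left(2 + 27 \cdot 21\right) = 2916 + \left(2 + 567\right) = 2916 + 569 = 3485$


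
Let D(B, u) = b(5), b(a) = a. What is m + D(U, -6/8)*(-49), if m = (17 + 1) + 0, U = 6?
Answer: -227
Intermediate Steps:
D(B, u) = 5
m = 18 (m = 18 + 0 = 18)
m + D(U, -6/8)*(-49) = 18 + 5*(-49) = 18 - 245 = -227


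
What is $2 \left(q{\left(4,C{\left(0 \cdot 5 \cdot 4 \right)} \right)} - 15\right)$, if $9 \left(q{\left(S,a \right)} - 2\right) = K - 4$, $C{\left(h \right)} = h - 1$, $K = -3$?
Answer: $- \frac{248}{9} \approx -27.556$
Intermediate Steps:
$C{\left(h \right)} = -1 + h$
$q{\left(S,a \right)} = \frac{11}{9}$ ($q{\left(S,a \right)} = 2 + \frac{-3 - 4}{9} = 2 + \frac{1}{9} \left(-7\right) = 2 - \frac{7}{9} = \frac{11}{9}$)
$2 \left(q{\left(4,C{\left(0 \cdot 5 \cdot 4 \right)} \right)} - 15\right) = 2 \left(\frac{11}{9} - 15\right) = 2 \left(- \frac{124}{9}\right) = - \frac{248}{9}$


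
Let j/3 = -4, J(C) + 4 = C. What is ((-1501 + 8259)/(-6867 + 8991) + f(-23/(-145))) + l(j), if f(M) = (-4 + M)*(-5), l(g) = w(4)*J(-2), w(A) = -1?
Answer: 874313/30798 ≈ 28.389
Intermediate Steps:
J(C) = -4 + C
j = -12 (j = 3*(-4) = -12)
l(g) = 6 (l(g) = -(-4 - 2) = -1*(-6) = 6)
f(M) = 20 - 5*M
((-1501 + 8259)/(-6867 + 8991) + f(-23/(-145))) + l(j) = ((-1501 + 8259)/(-6867 + 8991) + (20 - (-115)/(-145))) + 6 = (6758/2124 + (20 - (-115)*(-1)/145)) + 6 = (6758*(1/2124) + (20 - 5*23/145)) + 6 = (3379/1062 + (20 - 23/29)) + 6 = (3379/1062 + 557/29) + 6 = 689525/30798 + 6 = 874313/30798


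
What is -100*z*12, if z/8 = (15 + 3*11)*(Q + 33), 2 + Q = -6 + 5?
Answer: -13824000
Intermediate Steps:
Q = -3 (Q = -2 + (-6 + 5) = -2 - 1 = -3)
z = 11520 (z = 8*((15 + 3*11)*(-3 + 33)) = 8*((15 + 33)*30) = 8*(48*30) = 8*1440 = 11520)
-100*z*12 = -100*11520*12 = -1152000*12 = -13824000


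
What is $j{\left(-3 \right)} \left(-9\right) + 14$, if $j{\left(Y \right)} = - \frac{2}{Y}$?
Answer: $8$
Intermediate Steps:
$j{\left(-3 \right)} \left(-9\right) + 14 = - \frac{2}{-3} \left(-9\right) + 14 = \left(-2\right) \left(- \frac{1}{3}\right) \left(-9\right) + 14 = \frac{2}{3} \left(-9\right) + 14 = -6 + 14 = 8$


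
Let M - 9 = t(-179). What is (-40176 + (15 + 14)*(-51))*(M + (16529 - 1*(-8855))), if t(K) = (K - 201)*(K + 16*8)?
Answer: -1865019315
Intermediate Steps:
t(K) = (-201 + K)*(128 + K) (t(K) = (-201 + K)*(K + 128) = (-201 + K)*(128 + K))
M = 19389 (M = 9 + (-25728 + (-179)**2 - 73*(-179)) = 9 + (-25728 + 32041 + 13067) = 9 + 19380 = 19389)
(-40176 + (15 + 14)*(-51))*(M + (16529 - 1*(-8855))) = (-40176 + (15 + 14)*(-51))*(19389 + (16529 - 1*(-8855))) = (-40176 + 29*(-51))*(19389 + (16529 + 8855)) = (-40176 - 1479)*(19389 + 25384) = -41655*44773 = -1865019315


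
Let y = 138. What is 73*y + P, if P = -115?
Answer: 9959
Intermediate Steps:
73*y + P = 73*138 - 115 = 10074 - 115 = 9959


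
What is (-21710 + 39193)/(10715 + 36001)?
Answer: 17483/46716 ≈ 0.37424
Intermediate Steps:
(-21710 + 39193)/(10715 + 36001) = 17483/46716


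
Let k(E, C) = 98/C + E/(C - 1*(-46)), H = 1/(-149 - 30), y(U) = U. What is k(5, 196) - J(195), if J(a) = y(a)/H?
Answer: 4223568/121 ≈ 34906.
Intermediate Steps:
H = -1/179 (H = 1/(-179) = -1/179 ≈ -0.0055866)
k(E, C) = 98/C + E/(46 + C) (k(E, C) = 98/C + E/(C + 46) = 98/C + E/(46 + C))
J(a) = -179*a (J(a) = a/(-1/179) = a*(-179) = -179*a)
k(5, 196) - J(195) = (4508 + 98*196 + 196*5)/(196*(46 + 196)) - (-179)*195 = (1/196)*(4508 + 19208 + 980)/242 - 1*(-34905) = (1/196)*(1/242)*24696 + 34905 = 63/121 + 34905 = 4223568/121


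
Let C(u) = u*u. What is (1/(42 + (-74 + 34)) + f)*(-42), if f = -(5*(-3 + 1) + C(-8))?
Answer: 2247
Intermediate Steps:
C(u) = u**2
f = -54 (f = -(5*(-3 + 1) + (-8)**2) = -(5*(-2) + 64) = -(-10 + 64) = -1*54 = -54)
(1/(42 + (-74 + 34)) + f)*(-42) = (1/(42 + (-74 + 34)) - 54)*(-42) = (1/(42 - 40) - 54)*(-42) = (1/2 - 54)*(-42) = -107/2*(-42) = 2247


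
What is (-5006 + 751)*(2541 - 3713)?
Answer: 4986860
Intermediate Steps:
(-5006 + 751)*(2541 - 3713) = -4255*(-1172) = 4986860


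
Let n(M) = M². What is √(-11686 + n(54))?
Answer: I*√8770 ≈ 93.648*I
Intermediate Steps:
√(-11686 + n(54)) = √(-11686 + 54²) = √(-11686 + 2916) = √(-8770) = I*√8770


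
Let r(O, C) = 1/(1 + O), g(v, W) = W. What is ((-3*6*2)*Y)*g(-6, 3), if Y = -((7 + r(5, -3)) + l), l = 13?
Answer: 2178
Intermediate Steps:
Y = -121/6 (Y = -((7 + 1/(1 + 5)) + 13) = -((7 + 1/6) + 13) = -(43/6 + 13) = -1*121/6 = -121/6 ≈ -20.167)
((-3*6*2)*Y)*g(-6, 3) = ((-3*6*2)*(-121/6))*3 = (-18*2*(-121/6))*3 = -36*(-121/6)*3 = 726*3 = 2178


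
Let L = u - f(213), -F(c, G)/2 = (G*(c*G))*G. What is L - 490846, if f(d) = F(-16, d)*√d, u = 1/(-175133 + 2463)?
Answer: -84754378821/172670 - 309235104*√213 ≈ -4.5136e+9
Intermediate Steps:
F(c, G) = -2*c*G³ (F(c, G) = -2*G*(c*G)*G = -2*G*(G*c)*G = -2*c*G²*G = -2*c*G³)
u = -1/172670 (u = 1/(-172670) = -1/172670 ≈ -5.7914e-6)
f(d) = 32*d^(7/2) (f(d) = (-2*(-16)*d³)*√d = (32*d³)*√d = 32*d^(7/2))
L = -1/172670 - 309235104*√213 (L = -1/172670 - 32*213^(7/2) = -1/172670 - 32*9663597*√213 = -1/172670 - 309235104*√213 ≈ -4.5131e+9)
L - 490846 = (-1/172670 - 309235104*√213) - 490846 = -84754378821/172670 - 309235104*√213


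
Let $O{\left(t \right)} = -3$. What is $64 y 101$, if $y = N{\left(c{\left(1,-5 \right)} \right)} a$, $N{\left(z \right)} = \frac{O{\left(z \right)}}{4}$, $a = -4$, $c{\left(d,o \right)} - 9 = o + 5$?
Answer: $19392$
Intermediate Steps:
$c{\left(d,o \right)} = 14 + o$ ($c{\left(d,o \right)} = 9 + \left(o + 5\right) = 9 + \left(5 + o\right) = 14 + o$)
$N{\left(z \right)} = - \frac{3}{4}$
$y = 3$ ($y = \left(- \frac{3}{4}\right) \left(-4\right) = 3$)
$64 y 101 = 64 \cdot 3 \cdot 101 = 192 \cdot 101 = 19392$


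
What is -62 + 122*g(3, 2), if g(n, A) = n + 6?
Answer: 1036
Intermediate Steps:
g(n, A) = 6 + n
-62 + 122*g(3, 2) = -62 + 122*(6 + 3) = -62 + 122*9 = -62 + 1098 = 1036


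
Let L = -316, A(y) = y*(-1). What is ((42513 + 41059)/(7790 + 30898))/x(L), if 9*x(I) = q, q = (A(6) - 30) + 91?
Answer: 62679/177320 ≈ 0.35348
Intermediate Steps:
A(y) = -y
q = 55 (q = (-1*6 - 30) + 91 = (-6 - 30) + 91 = -36 + 91 = 55)
x(I) = 55/9 (x(I) = (⅑)*55 = 55/9)
((42513 + 41059)/(7790 + 30898))/x(L) = ((42513 + 41059)/(7790 + 30898))/(55/9) = (83572/38688)*(9/55) = (83572*(1/38688))*(9/55) = (20893/9672)*(9/55) = 62679/177320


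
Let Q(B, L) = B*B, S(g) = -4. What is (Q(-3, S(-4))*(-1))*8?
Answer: -72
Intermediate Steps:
Q(B, L) = B**2
(Q(-3, S(-4))*(-1))*8 = ((-3)**2*(-1))*8 = (9*(-1))*8 = -9*8 = -72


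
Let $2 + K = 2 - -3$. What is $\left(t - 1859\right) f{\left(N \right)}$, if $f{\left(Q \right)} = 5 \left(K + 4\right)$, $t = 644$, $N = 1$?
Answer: $-42525$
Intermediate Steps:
$K = 3$ ($K = -2 + \left(2 - -3\right) = -2 + \left(2 + 3\right) = -2 + 5 = 3$)
$f{\left(Q \right)} = 35$ ($f{\left(Q \right)} = 5 \left(3 + 4\right) = 5 \cdot 7 = 35$)
$\left(t - 1859\right) f{\left(N \right)} = \left(644 - 1859\right) 35 = \left(-1215\right) 35 = -42525$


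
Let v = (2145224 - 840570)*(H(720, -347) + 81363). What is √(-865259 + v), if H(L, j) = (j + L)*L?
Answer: √456527576383 ≈ 6.7567e+5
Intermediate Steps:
H(L, j) = L*(L + j) (H(L, j) = (L + j)*L = L*(L + j))
v = 456528441642 (v = (2145224 - 840570)*(720*(720 - 347) + 81363) = 1304654*(720*373 + 81363) = 1304654*(268560 + 81363) = 1304654*349923 = 456528441642)
√(-865259 + v) = √(-865259 + 456528441642) = √456527576383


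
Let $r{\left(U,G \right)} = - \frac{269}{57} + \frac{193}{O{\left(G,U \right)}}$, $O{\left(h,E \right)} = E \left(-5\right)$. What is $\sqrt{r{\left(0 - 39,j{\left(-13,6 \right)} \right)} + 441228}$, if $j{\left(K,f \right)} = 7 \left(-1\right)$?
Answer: $\frac{\sqrt{672966287890}}{1235} \approx 664.25$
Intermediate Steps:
$O{\left(h,E \right)} = - 5 E$
$j{\left(K,f \right)} = -7$
$r{\left(U,G \right)} = - \frac{269}{57} - \frac{193}{5 U}$ ($r{\left(U,G \right)} = - \frac{269}{57} + \frac{193}{\left(-5\right) U} = \left(-269\right) \frac{1}{57} + 193 \left(- \frac{1}{5 U}\right) = - \frac{269}{57} - \frac{193}{5 U}$)
$\sqrt{r{\left(0 - 39,j{\left(-13,6 \right)} \right)} + 441228} = \sqrt{\frac{-11001 - 1345 \left(0 - 39\right)}{285 \left(0 - 39\right)} + 441228} = \sqrt{\frac{-11001 - -52455}{285 \left(-39\right)} + 441228} = \sqrt{\frac{1}{285} \left(- \frac{1}{39}\right) \left(-11001 + 52455\right) + 441228} = \sqrt{\frac{1}{285} \left(- \frac{1}{39}\right) 41454 + 441228} = \sqrt{- \frac{4606}{1235} + 441228} = \sqrt{\frac{544911974}{1235}} = \frac{\sqrt{672966287890}}{1235}$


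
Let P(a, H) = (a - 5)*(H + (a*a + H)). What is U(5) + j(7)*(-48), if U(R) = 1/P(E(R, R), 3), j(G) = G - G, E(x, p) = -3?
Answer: -1/120 ≈ -0.0083333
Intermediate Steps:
j(G) = 0
P(a, H) = (-5 + a)*(a² + 2*H) (P(a, H) = (-5 + a)*(H + (a² + H)) = (-5 + a)*(H + (H + a²)) = (-5 + a)*(a² + 2*H))
U(R) = -1/120 (U(R) = 1/((-3)³ - 10*3 - 5*(-3)² + 2*3*(-3)) = 1/(-27 - 30 - 5*9 - 18) = 1/(-27 - 30 - 45 - 18) = 1/(-120) = -1/120)
U(5) + j(7)*(-48) = -1/120 + 0*(-48) = -1/120 + 0 = -1/120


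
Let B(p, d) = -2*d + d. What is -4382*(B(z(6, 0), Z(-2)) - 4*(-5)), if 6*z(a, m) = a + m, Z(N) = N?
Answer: -96404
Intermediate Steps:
z(a, m) = a/6 + m/6 (z(a, m) = (a + m)/6 = a/6 + m/6)
B(p, d) = -d
-4382*(B(z(6, 0), Z(-2)) - 4*(-5)) = -4382*(-1*(-2) - 4*(-5)) = -4382*(2 + 20) = -4382*22 = -96404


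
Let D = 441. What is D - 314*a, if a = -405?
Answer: 127611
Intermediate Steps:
D - 314*a = 441 - 314*(-405) = 441 + 127170 = 127611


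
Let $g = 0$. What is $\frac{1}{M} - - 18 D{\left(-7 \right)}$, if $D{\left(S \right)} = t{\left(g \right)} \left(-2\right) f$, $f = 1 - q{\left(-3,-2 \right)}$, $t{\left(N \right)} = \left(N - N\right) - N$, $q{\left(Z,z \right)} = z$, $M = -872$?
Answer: $- \frac{1}{872} \approx -0.0011468$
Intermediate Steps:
$t{\left(N \right)} = - N$ ($t{\left(N \right)} = 0 - N = - N$)
$f = 3$ ($f = 1 - -2 = 1 + 2 = 3$)
$D{\left(S \right)} = 0$ ($D{\left(S \right)} = \left(-1\right) 0 \left(-2\right) 3 = 0 \left(-2\right) 3 = 0 \cdot 3 = 0$)
$\frac{1}{M} - - 18 D{\left(-7 \right)} = \frac{1}{-872} - \left(-18\right) 0 = - \frac{1}{872} - 0 = - \frac{1}{872} + 0 = - \frac{1}{872}$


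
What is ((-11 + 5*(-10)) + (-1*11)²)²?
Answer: 3600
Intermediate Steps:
((-11 + 5*(-10)) + (-1*11)²)² = ((-11 - 50) + (-11)²)² = (-61 + 121)² = 60² = 3600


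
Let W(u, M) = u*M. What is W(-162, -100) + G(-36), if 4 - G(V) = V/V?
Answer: 16203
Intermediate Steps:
W(u, M) = M*u
G(V) = 3 (G(V) = 4 - V/V = 4 - 1*1 = 4 - 1 = 3)
W(-162, -100) + G(-36) = -100*(-162) + 3 = 16200 + 3 = 16203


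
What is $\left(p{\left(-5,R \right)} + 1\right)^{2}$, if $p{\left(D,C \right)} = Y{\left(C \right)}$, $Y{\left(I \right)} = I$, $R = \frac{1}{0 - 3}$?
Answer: $\frac{4}{9} \approx 0.44444$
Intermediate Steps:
$R = - \frac{1}{3}$ ($R = \frac{1}{-3} = - \frac{1}{3} \approx -0.33333$)
$p{\left(D,C \right)} = C$
$\left(p{\left(-5,R \right)} + 1\right)^{2} = \left(- \frac{1}{3} + 1\right)^{2} = \left(\frac{2}{3}\right)^{2} = \frac{4}{9}$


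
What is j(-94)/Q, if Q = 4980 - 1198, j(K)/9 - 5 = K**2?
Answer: 79569/3782 ≈ 21.039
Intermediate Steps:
j(K) = 45 + 9*K**2
Q = 3782
j(-94)/Q = (45 + 9*(-94)**2)/3782 = (45 + 9*8836)*(1/3782) = (45 + 79524)*(1/3782) = 79569*(1/3782) = 79569/3782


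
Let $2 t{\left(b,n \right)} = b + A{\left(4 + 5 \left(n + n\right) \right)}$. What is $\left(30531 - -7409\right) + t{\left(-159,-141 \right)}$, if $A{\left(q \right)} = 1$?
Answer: $37861$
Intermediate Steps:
$t{\left(b,n \right)} = \frac{1}{2} + \frac{b}{2}$ ($t{\left(b,n \right)} = \frac{b + 1}{2} = \frac{1 + b}{2} = \frac{1}{2} + \frac{b}{2}$)
$\left(30531 - -7409\right) + t{\left(-159,-141 \right)} = \left(30531 - -7409\right) + \left(\frac{1}{2} + \frac{1}{2} \left(-159\right)\right) = \left(30531 + \left(-1117 + 8526\right)\right) + \left(\frac{1}{2} - \frac{159}{2}\right) = \left(30531 + 7409\right) - 79 = 37940 - 79 = 37861$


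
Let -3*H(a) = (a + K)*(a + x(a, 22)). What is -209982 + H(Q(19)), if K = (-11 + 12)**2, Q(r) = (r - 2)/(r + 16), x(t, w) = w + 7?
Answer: -257245838/1225 ≈ -2.1000e+5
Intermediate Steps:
x(t, w) = 7 + w
Q(r) = (-2 + r)/(16 + r)
K = 1 (K = 1**2 = 1)
H(a) = -(1 + a)*(29 + a)/3 (H(a) = -(a + 1)*(a + (7 + 22))/3 = -(1 + a)*(a + 29)/3 = -(1 + a)*(29 + a)/3)
-209982 + H(Q(19)) = -209982 + (-29/3 - 10*(-2 + 19)/(16 + 19) - (-2 + 19)**2/(16 + 19)**2/3) = -209982 + (-29/3 - 10*17/35 - (17/35)**2/3) = -209982 + (-29/3 - 34/7 - 1/3*289/1225) = -209982 + (-29/3 - 34/7 - 289/3675) = -209982 - 17888/1225 = -257245838/1225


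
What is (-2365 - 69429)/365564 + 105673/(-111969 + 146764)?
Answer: 18066086171/6359899690 ≈ 2.8406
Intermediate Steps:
(-2365 - 69429)/365564 + 105673/(-111969 + 146764) = -71794*1/365564 + 105673/34795 = -35897/182782 + 105673*(1/34795) = -35897/182782 + 105673/34795 = 18066086171/6359899690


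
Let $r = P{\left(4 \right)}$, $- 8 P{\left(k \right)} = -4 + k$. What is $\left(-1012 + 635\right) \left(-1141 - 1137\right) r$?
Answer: $0$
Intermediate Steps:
$P{\left(k \right)} = \frac{1}{2} - \frac{k}{8}$ ($P{\left(k \right)} = - \frac{-4 + k}{8} = \frac{1}{2} - \frac{k}{8}$)
$r = 0$ ($r = \frac{1}{2} - \frac{1}{2} = 0$)
$\left(-1012 + 635\right) \left(-1141 - 1137\right) r = \left(-1012 + 635\right) \left(-1141 - 1137\right) 0 = \left(-377\right) \left(-2278\right) 0 = 858806 \cdot 0 = 0$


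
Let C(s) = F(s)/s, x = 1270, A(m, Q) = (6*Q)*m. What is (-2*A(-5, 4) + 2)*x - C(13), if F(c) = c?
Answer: 307339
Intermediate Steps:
A(m, Q) = 6*Q*m
C(s) = 1 (C(s) = s/s = 1)
(-2*A(-5, 4) + 2)*x - C(13) = (-12*4*(-5) + 2)*1270 - 1*1 = (-2*(-120) + 2)*1270 - 1 = (240 + 2)*1270 - 1 = 242*1270 - 1 = 307340 - 1 = 307339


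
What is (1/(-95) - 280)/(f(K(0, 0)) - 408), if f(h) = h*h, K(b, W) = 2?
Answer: 26601/38380 ≈ 0.69310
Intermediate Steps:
f(h) = h²
(1/(-95) - 280)/(f(K(0, 0)) - 408) = (1/(-95) - 280)/(2² - 408) = (-1/95 - 280)/(4 - 408) = -26601/95/(-404) = -1/404*(-26601/95) = 26601/38380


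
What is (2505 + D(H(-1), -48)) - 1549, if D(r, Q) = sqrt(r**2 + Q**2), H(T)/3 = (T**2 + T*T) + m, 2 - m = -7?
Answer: 956 + 3*sqrt(377) ≈ 1014.2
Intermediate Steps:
m = 9 (m = 2 - 1*(-7) = 2 + 7 = 9)
H(T) = 27 + 6*T**2 (H(T) = 3*((T**2 + T*T) + 9) = 3*((T**2 + T**2) + 9) = 3*(2*T**2 + 9) = 3*(9 + 2*T**2) = 27 + 6*T**2)
D(r, Q) = sqrt(Q**2 + r**2)
(2505 + D(H(-1), -48)) - 1549 = (2505 + sqrt((-48)**2 + (27 + 6*(-1)**2)**2)) - 1549 = (2505 + sqrt(2304 + (27 + 6*1)**2)) - 1549 = (2505 + sqrt(2304 + (27 + 6)**2)) - 1549 = (2505 + sqrt(2304 + 33**2)) - 1549 = (2505 + sqrt(2304 + 1089)) - 1549 = (2505 + sqrt(3393)) - 1549 = (2505 + 3*sqrt(377)) - 1549 = 956 + 3*sqrt(377)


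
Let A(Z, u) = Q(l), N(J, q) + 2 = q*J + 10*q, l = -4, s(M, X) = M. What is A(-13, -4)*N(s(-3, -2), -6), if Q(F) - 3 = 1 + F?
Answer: 0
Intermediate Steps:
Q(F) = 4 + F (Q(F) = 3 + (1 + F) = 4 + F)
N(J, q) = -2 + 10*q + J*q (N(J, q) = -2 + (q*J + 10*q) = -2 + (J*q + 10*q) = -2 + (10*q + J*q) = -2 + 10*q + J*q)
A(Z, u) = 0 (A(Z, u) = 4 - 4 = 0)
A(-13, -4)*N(s(-3, -2), -6) = 0*(-2 + 10*(-6) - 3*(-6)) = 0*(-2 - 60 + 18) = 0*(-44) = 0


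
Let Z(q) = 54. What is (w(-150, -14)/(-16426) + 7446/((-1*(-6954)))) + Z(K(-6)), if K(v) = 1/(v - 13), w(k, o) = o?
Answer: 524219264/9518867 ≈ 55.072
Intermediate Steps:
K(v) = 1/(-13 + v)
(w(-150, -14)/(-16426) + 7446/((-1*(-6954)))) + Z(K(-6)) = (-14/(-16426) + 7446/((-1*(-6954)))) + 54 = (-14*(-1/16426) + 7446/6954) + 54 = (7/8213 + 7446*(1/6954)) + 54 = (7/8213 + 1241/1159) + 54 = 10200446/9518867 + 54 = 524219264/9518867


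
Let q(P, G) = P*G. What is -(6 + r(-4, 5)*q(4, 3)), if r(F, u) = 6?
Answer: -78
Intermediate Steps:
q(P, G) = G*P
-(6 + r(-4, 5)*q(4, 3)) = -(6 + 6*(3*4)) = -(6 + 6*12) = -(6 + 72) = -1*78 = -78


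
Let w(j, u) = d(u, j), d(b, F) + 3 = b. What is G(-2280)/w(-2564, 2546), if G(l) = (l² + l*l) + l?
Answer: 10394520/2543 ≈ 4087.5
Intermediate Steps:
G(l) = l + 2*l² (G(l) = (l² + l²) + l = 2*l² + l = l + 2*l²)
d(b, F) = -3 + b
w(j, u) = -3 + u
G(-2280)/w(-2564, 2546) = (-2280*(1 + 2*(-2280)))/(-3 + 2546) = -2280*(1 - 4560)/2543 = -2280*(-4559)*(1/2543) = 10394520*(1/2543) = 10394520/2543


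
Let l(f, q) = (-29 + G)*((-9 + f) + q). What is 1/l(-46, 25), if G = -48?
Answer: 1/2310 ≈ 0.00043290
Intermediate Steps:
l(f, q) = 693 - 77*f - 77*q (l(f, q) = (-29 - 48)*((-9 + f) + q) = -77*(-9 + f + q) = 693 - 77*f - 77*q)
1/l(-46, 25) = 1/(693 - 77*(-46) - 77*25) = 1/(693 + 3542 - 1925) = 1/2310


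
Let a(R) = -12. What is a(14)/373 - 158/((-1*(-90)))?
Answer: -30007/16785 ≈ -1.7877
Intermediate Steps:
a(14)/373 - 158/((-1*(-90))) = -12/373 - 158/((-1*(-90))) = -12*1/373 - 158/90 = -12/373 - 158*1/90 = -12/373 - 79/45 = -30007/16785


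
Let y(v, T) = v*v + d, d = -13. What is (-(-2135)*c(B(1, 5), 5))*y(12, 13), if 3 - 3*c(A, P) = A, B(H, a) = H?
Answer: 559370/3 ≈ 1.8646e+5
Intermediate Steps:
c(A, P) = 1 - A/3
y(v, T) = -13 + v**2 (y(v, T) = v*v - 13 = v**2 - 13 = -13 + v**2)
(-(-2135)*c(B(1, 5), 5))*y(12, 13) = (-(-2135)*(1 - 1/3*1))*(-13 + 12**2) = (-(-2135)*(1 - 1/3))*(-13 + 144) = -(-2135)*2/3*131 = -61*(-70/3)*131 = (4270/3)*131 = 559370/3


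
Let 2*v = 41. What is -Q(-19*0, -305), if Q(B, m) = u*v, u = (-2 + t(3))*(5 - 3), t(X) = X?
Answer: -41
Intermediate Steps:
v = 41/2 (v = (1/2)*41 = 41/2 ≈ 20.500)
u = 2 (u = (-2 + 3)*(5 - 3) = 1*2 = 2)
Q(B, m) = 41 (Q(B, m) = 2*(41/2) = 41)
-Q(-19*0, -305) = -1*41 = -41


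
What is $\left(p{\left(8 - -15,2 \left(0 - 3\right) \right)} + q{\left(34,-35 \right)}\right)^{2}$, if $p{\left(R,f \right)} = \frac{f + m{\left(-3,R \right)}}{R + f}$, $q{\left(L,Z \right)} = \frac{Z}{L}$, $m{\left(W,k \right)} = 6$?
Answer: $\frac{1225}{1156} \approx 1.0597$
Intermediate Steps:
$p{\left(R,f \right)} = \frac{6 + f}{R + f}$ ($p{\left(R,f \right)} = \frac{f + 6}{R + f} = \frac{6 + f}{R + f}$)
$\left(p{\left(8 - -15,2 \left(0 - 3\right) \right)} + q{\left(34,-35 \right)}\right)^{2} = \left(\frac{6 + 2 \left(0 - 3\right)}{\left(8 - -15\right) + 2 \left(0 - 3\right)} - \frac{35}{34}\right)^{2} = \left(\frac{6 + 2 \left(-3\right)}{\left(8 + 15\right) + 2 \left(-3\right)} - \frac{35}{34}\right)^{2} = \left(\frac{6 - 6}{23 - 6} - \frac{35}{34}\right)^{2} = \left(\frac{1}{17} \cdot 0 - \frac{35}{34}\right)^{2} = \left(0 - \frac{35}{34}\right)^{2} = \left(- \frac{35}{34}\right)^{2} = \frac{1225}{1156}$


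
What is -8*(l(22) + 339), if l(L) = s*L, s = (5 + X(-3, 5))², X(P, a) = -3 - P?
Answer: -7112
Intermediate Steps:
s = 25 (s = (5 + (-3 - 1*(-3)))² = (5 + (-3 + 3))² = (5 + 0)² = 5² = 25)
l(L) = 25*L
-8*(l(22) + 339) = -8*(25*22 + 339) = -8*(550 + 339) = -8*889 = -7112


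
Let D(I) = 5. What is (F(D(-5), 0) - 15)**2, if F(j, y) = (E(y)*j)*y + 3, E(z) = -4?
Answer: 144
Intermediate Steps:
F(j, y) = 3 - 4*j*y (F(j, y) = (-4*j)*y + 3 = -4*j*y + 3 = 3 - 4*j*y)
(F(D(-5), 0) - 15)**2 = ((3 - 4*5*0) - 15)**2 = ((3 + 0) - 15)**2 = (3 - 15)**2 = (-12)**2 = 144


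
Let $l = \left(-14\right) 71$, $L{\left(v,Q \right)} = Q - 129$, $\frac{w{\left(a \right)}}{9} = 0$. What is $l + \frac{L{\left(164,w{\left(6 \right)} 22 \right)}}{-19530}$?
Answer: $- \frac{6470897}{6510} \approx -993.99$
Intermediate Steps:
$w{\left(a \right)} = 0$ ($w{\left(a \right)} = 9 \cdot 0 = 0$)
$L{\left(v,Q \right)} = -129 + Q$
$l = -994$
$l + \frac{L{\left(164,w{\left(6 \right)} 22 \right)}}{-19530} = -994 + \frac{-129 + 0 \cdot 22}{-19530} = -994 + \left(-129 + 0\right) \left(- \frac{1}{19530}\right) = -994 - - \frac{43}{6510} = -994 + \frac{43}{6510} = - \frac{6470897}{6510}$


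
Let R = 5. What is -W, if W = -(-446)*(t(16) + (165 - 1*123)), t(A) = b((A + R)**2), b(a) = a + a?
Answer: -412104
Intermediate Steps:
b(a) = 2*a
t(A) = 2*(5 + A)**2 (t(A) = 2*(A + 5)**2 = 2*(5 + A)**2)
W = 412104 (W = -(-446)*(2*(5 + 16)**2 + (165 - 1*123)) = -(-446)*(2*21**2 + (165 - 123)) = -(-446)*(2*441 + 42) = -(-446)*(882 + 42) = -(-446)*924 = -1*(-412104) = 412104)
-W = -1*412104 = -412104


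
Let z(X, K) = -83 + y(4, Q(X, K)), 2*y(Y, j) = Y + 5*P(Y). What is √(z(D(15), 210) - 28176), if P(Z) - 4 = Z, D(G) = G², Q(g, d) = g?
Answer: I*√28237 ≈ 168.04*I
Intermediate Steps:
P(Z) = 4 + Z
y(Y, j) = 10 + 3*Y (y(Y, j) = (Y + 5*(4 + Y))/2 = (Y + (20 + 5*Y))/2 = (20 + 6*Y)/2 = 10 + 3*Y)
z(X, K) = -61 (z(X, K) = -83 + (10 + 3*4) = -83 + (10 + 12) = -83 + 22 = -61)
√(z(D(15), 210) - 28176) = √(-61 - 28176) = √(-28237) = I*√28237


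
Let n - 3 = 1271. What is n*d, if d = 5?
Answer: 6370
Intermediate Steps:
n = 1274 (n = 3 + 1271 = 1274)
n*d = 1274*5 = 6370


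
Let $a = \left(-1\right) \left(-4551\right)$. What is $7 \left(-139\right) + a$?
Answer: $3578$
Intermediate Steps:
$a = 4551$
$7 \left(-139\right) + a = 7 \left(-139\right) + 4551 = -973 + 4551 = 3578$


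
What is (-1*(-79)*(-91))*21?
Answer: -150969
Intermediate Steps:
(-1*(-79)*(-91))*21 = (79*(-91))*21 = -7189*21 = -150969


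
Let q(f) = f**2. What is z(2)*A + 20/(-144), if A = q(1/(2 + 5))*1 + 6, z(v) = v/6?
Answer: 3295/1764 ≈ 1.8679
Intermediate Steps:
z(v) = v/6 (z(v) = v*(1/6) = v/6)
A = 295/49 (A = (1/(2 + 5))**2*1 + 6 = (1/7)**2*1 + 6 = (1/49)*1 + 6 = 1/49 + 6 = 295/49 ≈ 6.0204)
z(2)*A + 20/(-144) = ((1/6)*2)*(295/49) + 20/(-144) = (1/3)*(295/49) + 20*(-1/144) = 295/147 - 5/36 = 3295/1764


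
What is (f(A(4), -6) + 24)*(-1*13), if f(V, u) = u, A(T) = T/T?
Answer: -234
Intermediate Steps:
A(T) = 1
(f(A(4), -6) + 24)*(-1*13) = (-6 + 24)*(-1*13) = 18*(-13) = -234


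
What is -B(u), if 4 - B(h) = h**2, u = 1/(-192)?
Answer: -147455/36864 ≈ -4.0000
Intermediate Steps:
u = -1/192 ≈ -0.0052083
B(h) = 4 - h**2
-B(u) = -(4 - (-1/192)**2) = -(4 - 1*1/36864) = -(4 - 1/36864) = -1*147455/36864 = -147455/36864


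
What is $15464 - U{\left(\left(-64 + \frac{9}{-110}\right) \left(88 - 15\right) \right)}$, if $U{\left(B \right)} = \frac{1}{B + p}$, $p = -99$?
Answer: $\frac{8125821798}{525467} \approx 15464.0$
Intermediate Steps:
$U{\left(B \right)} = \frac{1}{-99 + B}$ ($U{\left(B \right)} = \frac{1}{B - 99} = \frac{1}{-99 + B}$)
$15464 - U{\left(\left(-64 + \frac{9}{-110}\right) \left(88 - 15\right) \right)} = 15464 - \frac{1}{-99 + \left(-64 + \frac{9}{-110}\right) \left(88 - 15\right)} = 15464 - \frac{1}{-99 + \left(-64 + 9 \left(- \frac{1}{110}\right)\right) 73} = 15464 - \frac{1}{-99 + \left(-64 - \frac{9}{110}\right) 73} = 15464 - \frac{1}{-99 - \frac{514577}{110}} = 15464 - \frac{1}{- \frac{525467}{110}} = 15464 - - \frac{110}{525467} = 15464 + \frac{110}{525467} = \frac{8125821798}{525467}$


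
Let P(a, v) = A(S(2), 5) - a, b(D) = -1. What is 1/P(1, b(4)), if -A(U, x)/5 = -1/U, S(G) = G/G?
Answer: ¼ ≈ 0.25000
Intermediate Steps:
S(G) = 1
A(U, x) = 5/U (A(U, x) = -(-5)/U = 5/U)
P(a, v) = 5 - a (P(a, v) = 5/1 - a = 5*1 - a = 5 - a)
1/P(1, b(4)) = 1/(5 - 1*1) = 1/(5 - 1) = 1/4 = ¼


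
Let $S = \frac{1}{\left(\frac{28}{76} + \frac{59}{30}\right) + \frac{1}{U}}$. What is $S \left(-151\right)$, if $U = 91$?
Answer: $- \frac{7832370}{121691} \approx -64.363$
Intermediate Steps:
$S = \frac{51870}{121691}$ ($S = \frac{1}{\left(\frac{28}{76} + \frac{59}{30}\right) + \frac{1}{91}} = \frac{1}{\left(28 \cdot \frac{1}{76} + 59 \cdot \frac{1}{30}\right) + \frac{1}{91}} = \frac{1}{\left(\frac{7}{19} + \frac{59}{30}\right) + \frac{1}{91}} = \frac{1}{\frac{1331}{570} + \frac{1}{91}} = \frac{1}{\frac{121691}{51870}} = \frac{51870}{121691} \approx 0.42624$)
$S \left(-151\right) = \frac{51870}{121691} \left(-151\right) = - \frac{7832370}{121691}$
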